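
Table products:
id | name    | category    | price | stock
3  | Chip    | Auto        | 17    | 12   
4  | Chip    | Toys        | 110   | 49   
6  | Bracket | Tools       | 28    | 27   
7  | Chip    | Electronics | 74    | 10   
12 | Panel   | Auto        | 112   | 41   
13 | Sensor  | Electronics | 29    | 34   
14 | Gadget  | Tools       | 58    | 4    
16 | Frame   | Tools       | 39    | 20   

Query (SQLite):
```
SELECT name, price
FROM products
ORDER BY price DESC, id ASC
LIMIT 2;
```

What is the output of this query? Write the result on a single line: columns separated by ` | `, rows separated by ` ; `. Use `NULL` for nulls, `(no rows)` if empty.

Panel | 112 ; Chip | 110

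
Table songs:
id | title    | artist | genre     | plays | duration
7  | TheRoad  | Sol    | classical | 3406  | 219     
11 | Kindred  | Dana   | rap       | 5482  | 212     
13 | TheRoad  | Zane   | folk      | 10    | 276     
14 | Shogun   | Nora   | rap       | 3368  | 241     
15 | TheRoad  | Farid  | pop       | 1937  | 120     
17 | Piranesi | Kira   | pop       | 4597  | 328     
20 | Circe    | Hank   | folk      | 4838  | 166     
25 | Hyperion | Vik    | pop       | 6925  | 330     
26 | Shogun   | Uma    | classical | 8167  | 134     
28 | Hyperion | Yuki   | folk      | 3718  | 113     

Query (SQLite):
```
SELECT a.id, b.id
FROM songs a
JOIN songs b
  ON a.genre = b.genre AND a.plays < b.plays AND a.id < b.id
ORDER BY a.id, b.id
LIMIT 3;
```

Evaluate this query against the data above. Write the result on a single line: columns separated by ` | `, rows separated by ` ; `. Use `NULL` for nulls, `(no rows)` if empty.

Pairs (a,b) with same genre, a.plays < b.plays, a.id < b.id.
genre groups: classical:{7,26} folk:{13,20,28} pop:{15,17,25} rap:{11,14}
Ordered by (a.id, b.id); first 3.

7 | 26 ; 13 | 20 ; 13 | 28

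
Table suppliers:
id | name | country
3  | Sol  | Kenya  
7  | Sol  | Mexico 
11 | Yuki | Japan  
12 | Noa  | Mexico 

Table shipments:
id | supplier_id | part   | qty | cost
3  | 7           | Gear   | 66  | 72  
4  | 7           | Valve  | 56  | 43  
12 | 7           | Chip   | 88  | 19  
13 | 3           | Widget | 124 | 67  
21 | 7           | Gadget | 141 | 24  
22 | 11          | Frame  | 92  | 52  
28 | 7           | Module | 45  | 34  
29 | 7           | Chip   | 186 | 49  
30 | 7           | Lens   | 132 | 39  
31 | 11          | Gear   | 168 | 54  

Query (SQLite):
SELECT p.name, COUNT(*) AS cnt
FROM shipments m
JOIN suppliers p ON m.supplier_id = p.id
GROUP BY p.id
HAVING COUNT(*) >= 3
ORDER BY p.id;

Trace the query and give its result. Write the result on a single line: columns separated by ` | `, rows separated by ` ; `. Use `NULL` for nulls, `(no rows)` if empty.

Sol | 7

Join each shipments row to its suppliers via supplier_id.
Group joined rows by suppliers.id; compute COUNT(*) per group.
HAVING: keep groups with count ≥ 3.
  3: ids {13} → COUNT(*)=1
  7: ids {3, 4, 12, 21, 28, 29, 30} → COUNT(*)=7
  11: ids {22, 31} → COUNT(*)=2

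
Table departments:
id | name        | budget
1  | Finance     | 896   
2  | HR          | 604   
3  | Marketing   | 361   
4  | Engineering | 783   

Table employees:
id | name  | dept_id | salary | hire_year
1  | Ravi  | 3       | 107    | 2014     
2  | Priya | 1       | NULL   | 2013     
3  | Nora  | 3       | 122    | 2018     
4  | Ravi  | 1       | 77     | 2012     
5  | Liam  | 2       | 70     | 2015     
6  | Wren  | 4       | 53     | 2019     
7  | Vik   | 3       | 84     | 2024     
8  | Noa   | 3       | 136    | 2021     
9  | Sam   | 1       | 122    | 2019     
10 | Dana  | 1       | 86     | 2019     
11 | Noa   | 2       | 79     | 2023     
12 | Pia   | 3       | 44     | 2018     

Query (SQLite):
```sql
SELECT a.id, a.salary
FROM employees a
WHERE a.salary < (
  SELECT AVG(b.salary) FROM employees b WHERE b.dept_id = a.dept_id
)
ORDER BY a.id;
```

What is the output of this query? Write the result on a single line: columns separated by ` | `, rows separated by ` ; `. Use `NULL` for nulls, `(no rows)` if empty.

4 | 77 ; 5 | 70 ; 7 | 84 ; 10 | 86 ; 12 | 44

For each employees row a, compute AVG(salary) over rows sharing a.dept_id.
Keep row a if a.salary < that per-group AVG.
  dept_id=1: AVG(salary) = 95.0
  dept_id=2: AVG(salary) = 74.5
  dept_id=3: AVG(salary) = 98.6
  dept_id=4: AVG(salary) = 53.0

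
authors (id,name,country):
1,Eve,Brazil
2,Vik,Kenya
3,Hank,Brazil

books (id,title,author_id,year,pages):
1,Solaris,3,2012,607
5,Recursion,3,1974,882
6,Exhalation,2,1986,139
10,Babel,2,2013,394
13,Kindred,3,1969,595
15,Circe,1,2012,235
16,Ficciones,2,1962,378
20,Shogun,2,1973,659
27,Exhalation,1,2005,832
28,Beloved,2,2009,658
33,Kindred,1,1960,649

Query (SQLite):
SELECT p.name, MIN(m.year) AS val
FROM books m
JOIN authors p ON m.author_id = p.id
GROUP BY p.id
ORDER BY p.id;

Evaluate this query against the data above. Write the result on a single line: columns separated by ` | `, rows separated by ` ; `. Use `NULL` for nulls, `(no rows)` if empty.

Eve | 1960 ; Vik | 1962 ; Hank | 1969

Join each books row to its authors via author_id.
Group joined rows by authors.id; compute MIN(m.year) per group.
  1: ids {15, 27, 33} → MIN(m.year)=1960
  2: ids {6, 10, 16, 20, 28} → MIN(m.year)=1962
  3: ids {1, 5, 13} → MIN(m.year)=1969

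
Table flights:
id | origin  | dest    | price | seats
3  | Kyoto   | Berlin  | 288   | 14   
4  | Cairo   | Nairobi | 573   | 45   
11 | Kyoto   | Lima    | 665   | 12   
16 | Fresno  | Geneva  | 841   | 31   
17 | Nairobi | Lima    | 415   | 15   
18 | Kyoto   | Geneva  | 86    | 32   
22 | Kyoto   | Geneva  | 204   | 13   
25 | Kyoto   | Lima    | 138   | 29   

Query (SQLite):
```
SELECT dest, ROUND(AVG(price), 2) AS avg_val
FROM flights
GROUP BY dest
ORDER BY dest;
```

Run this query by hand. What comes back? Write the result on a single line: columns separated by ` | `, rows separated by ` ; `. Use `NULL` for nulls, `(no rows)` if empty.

Berlin | 288 ; Geneva | 377 ; Lima | 406 ; Nairobi | 573

Partition flights by dest; compute ROUND(AVG(price), 2) within each group.
  Berlin: ids {3} → ROUND(AVG(price), 2)=288
  Geneva: ids {16, 18, 22} → ROUND(AVG(price), 2)=377
  Lima: ids {11, 17, 25} → ROUND(AVG(price), 2)=406
  Nairobi: ids {4} → ROUND(AVG(price), 2)=573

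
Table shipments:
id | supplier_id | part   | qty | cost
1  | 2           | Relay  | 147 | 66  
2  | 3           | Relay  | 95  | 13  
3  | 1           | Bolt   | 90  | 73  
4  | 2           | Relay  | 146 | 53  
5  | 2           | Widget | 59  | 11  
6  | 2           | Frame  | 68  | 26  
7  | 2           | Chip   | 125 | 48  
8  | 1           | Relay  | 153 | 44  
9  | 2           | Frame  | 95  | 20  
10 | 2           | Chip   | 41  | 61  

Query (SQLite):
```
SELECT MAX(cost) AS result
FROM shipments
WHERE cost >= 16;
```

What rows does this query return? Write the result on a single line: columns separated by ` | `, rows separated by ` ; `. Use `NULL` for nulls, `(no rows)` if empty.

73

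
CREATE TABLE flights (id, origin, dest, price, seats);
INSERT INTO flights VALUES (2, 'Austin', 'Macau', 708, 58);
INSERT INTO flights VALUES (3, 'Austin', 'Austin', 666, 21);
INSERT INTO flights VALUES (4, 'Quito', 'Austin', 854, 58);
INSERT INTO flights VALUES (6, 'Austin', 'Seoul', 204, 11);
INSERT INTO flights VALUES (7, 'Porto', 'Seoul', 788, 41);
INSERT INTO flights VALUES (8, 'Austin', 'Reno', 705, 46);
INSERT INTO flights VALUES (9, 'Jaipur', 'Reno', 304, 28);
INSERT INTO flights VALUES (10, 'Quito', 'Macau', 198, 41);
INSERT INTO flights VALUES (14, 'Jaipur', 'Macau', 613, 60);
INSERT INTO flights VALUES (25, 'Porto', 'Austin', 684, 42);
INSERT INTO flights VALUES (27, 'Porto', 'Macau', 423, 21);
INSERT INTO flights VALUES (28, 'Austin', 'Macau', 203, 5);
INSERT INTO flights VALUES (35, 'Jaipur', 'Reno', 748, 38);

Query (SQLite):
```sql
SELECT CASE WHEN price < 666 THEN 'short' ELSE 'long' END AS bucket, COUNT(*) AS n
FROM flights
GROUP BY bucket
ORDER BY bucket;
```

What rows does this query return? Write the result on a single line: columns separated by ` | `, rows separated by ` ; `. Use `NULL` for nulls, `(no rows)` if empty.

long | 7 ; short | 6

Bucket rows by price < 666 → 'short' else 'long'; count each bucket.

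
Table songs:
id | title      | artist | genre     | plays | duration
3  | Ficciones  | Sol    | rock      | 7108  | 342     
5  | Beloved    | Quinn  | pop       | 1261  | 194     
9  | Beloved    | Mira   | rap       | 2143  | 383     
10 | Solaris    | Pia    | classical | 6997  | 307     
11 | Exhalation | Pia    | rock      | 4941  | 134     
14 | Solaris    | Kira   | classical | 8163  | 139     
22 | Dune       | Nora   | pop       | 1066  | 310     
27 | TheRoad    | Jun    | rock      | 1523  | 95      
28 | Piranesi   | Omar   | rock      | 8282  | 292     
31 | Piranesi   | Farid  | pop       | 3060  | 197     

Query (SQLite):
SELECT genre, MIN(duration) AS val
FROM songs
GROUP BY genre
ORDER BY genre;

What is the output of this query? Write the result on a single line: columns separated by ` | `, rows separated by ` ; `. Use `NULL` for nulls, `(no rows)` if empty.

Partition songs by genre; compute MIN(duration) within each group.
  classical: ids {10, 14} → MIN(duration)=139
  pop: ids {5, 22, 31} → MIN(duration)=194
  rap: ids {9} → MIN(duration)=383
  rock: ids {3, 11, 27, 28} → MIN(duration)=95

classical | 139 ; pop | 194 ; rap | 383 ; rock | 95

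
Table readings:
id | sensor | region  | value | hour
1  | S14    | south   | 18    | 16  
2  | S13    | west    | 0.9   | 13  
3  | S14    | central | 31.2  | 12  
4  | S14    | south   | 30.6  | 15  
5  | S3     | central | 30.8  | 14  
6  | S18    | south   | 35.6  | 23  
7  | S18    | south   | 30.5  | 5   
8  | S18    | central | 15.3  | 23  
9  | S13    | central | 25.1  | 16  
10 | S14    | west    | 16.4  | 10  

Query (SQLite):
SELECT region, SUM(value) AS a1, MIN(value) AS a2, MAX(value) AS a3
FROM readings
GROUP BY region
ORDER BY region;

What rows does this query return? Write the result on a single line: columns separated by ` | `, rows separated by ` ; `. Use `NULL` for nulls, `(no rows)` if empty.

Group readings by region.
Per group compute: SUM(value), MIN(value), MAX(value).
  central: ids {3, 5, 8, 9} → SUM(value)=102.4, MIN(value)=15.3, MAX(value)=31.2
  south: ids {1, 4, 6, 7} → SUM(value)=114.7, MIN(value)=18, MAX(value)=35.6
  west: ids {2, 10} → SUM(value)=17.3, MIN(value)=0.9, MAX(value)=16.4

central | 102.4 | 15.3 | 31.2 ; south | 114.7 | 18 | 35.6 ; west | 17.3 | 0.9 | 16.4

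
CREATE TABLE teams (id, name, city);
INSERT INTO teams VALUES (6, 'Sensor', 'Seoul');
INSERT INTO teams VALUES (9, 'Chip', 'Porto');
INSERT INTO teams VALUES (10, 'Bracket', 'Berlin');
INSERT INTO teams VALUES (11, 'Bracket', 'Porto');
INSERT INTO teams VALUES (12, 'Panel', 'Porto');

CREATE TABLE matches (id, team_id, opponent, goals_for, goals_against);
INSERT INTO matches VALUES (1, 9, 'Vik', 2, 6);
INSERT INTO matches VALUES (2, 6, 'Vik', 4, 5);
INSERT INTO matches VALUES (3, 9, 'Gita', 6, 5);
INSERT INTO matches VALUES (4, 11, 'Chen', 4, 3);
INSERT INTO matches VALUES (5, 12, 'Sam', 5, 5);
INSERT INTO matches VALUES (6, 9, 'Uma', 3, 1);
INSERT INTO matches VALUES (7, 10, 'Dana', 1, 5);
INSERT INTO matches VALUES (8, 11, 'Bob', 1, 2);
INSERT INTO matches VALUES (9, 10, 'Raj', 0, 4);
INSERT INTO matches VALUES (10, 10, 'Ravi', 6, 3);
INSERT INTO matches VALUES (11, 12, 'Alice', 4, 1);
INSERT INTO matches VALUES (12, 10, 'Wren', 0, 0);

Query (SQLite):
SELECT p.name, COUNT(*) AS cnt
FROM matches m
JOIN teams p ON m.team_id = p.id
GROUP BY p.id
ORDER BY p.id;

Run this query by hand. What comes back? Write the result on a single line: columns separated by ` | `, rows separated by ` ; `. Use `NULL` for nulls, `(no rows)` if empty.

Sensor | 1 ; Chip | 3 ; Bracket | 4 ; Bracket | 2 ; Panel | 2

Join each matches row to its teams via team_id.
Group joined rows by teams.id; compute COUNT(*) per group.
  6: ids {2} → COUNT(*)=1
  9: ids {1, 3, 6} → COUNT(*)=3
  10: ids {7, 9, 10, 12} → COUNT(*)=4
  11: ids {4, 8} → COUNT(*)=2
  12: ids {5, 11} → COUNT(*)=2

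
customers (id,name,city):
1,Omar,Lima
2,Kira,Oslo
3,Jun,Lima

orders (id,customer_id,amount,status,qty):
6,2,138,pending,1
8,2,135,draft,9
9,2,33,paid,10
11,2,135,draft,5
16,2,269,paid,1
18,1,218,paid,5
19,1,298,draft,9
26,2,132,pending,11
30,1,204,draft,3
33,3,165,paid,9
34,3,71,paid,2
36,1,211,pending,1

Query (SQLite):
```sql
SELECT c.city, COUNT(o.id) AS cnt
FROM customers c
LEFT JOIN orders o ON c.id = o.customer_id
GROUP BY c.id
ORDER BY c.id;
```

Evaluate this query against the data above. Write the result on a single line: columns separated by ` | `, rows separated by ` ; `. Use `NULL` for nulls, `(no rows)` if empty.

Lima | 4 ; Oslo | 6 ; Lima | 2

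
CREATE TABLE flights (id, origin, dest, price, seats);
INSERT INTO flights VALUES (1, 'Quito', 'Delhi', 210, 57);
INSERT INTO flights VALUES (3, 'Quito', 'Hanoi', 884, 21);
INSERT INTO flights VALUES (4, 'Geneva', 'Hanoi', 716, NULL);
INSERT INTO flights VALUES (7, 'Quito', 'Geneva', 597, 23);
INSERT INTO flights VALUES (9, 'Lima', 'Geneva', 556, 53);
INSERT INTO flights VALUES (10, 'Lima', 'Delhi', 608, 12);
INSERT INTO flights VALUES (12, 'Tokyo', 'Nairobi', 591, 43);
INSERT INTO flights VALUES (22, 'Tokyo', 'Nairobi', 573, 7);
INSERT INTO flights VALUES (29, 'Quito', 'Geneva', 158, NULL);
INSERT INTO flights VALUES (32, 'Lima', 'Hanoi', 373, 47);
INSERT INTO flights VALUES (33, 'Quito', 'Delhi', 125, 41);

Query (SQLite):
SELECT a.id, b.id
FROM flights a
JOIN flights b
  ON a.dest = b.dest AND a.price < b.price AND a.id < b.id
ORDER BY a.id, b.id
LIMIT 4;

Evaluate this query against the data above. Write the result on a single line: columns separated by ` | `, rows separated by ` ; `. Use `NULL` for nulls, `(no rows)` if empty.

Pairs (a,b) with same dest, a.price < b.price, a.id < b.id.
dest groups: Delhi:{1,10,33} Geneva:{7,9,29} Hanoi:{3,4,32} Nairobi:{12,22}
Ordered by (a.id, b.id); first 4.

1 | 10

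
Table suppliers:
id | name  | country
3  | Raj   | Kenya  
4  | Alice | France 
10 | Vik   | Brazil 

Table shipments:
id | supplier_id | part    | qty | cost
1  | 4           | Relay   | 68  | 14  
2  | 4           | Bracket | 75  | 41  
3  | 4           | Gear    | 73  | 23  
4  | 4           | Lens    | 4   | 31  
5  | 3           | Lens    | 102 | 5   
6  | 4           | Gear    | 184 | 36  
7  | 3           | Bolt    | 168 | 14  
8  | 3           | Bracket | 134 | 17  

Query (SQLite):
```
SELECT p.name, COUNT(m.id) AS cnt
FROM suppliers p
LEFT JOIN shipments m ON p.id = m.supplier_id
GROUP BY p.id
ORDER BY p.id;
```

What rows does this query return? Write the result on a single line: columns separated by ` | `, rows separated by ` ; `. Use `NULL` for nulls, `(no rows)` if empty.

LEFT JOIN keeps every suppliers row; unmatched ones get NULL for shipments columns.
Group by suppliers.id and compute COUNT(m.id). COUNT(col) of an all-NULL group is 0.
  3: ids {5, 7, 8} → COUNT(m.id)=3
  4: ids {1, 2, 3, 4, 6} → COUNT(m.id)=5
  10: ids {—} → COUNT(m.id)=0

Raj | 3 ; Alice | 5 ; Vik | 0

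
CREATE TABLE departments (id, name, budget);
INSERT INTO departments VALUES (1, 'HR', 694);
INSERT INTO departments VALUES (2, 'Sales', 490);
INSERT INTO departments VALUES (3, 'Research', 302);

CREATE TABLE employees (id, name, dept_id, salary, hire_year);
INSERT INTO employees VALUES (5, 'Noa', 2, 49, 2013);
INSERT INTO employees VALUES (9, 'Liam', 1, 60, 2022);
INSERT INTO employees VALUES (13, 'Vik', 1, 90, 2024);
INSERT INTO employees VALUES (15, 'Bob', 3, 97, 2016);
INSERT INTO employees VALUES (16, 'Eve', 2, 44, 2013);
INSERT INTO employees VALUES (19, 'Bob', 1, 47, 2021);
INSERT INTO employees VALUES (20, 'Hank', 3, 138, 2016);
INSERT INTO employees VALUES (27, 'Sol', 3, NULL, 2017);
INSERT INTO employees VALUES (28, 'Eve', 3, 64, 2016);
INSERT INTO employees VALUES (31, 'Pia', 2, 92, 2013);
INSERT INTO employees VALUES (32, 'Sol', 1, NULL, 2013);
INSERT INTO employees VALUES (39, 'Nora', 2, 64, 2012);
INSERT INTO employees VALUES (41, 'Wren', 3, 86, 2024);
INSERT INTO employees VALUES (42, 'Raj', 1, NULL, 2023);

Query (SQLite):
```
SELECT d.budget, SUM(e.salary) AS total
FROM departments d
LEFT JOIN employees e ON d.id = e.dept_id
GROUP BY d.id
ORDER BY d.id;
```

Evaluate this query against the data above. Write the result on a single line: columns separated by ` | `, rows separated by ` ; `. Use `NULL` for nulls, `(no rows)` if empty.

LEFT JOIN keeps every departments row; unmatched ones get NULL for employees columns.
Group by departments.id and compute SUM(e.salary). SUM over an all-NULL group is NULL.
  1: ids {9, 13, 19, 32, 42} → SUM(e.salary)=197
  2: ids {5, 16, 31, 39} → SUM(e.salary)=249
  3: ids {15, 20, 27, 28, 41} → SUM(e.salary)=385

694 | 197 ; 490 | 249 ; 302 | 385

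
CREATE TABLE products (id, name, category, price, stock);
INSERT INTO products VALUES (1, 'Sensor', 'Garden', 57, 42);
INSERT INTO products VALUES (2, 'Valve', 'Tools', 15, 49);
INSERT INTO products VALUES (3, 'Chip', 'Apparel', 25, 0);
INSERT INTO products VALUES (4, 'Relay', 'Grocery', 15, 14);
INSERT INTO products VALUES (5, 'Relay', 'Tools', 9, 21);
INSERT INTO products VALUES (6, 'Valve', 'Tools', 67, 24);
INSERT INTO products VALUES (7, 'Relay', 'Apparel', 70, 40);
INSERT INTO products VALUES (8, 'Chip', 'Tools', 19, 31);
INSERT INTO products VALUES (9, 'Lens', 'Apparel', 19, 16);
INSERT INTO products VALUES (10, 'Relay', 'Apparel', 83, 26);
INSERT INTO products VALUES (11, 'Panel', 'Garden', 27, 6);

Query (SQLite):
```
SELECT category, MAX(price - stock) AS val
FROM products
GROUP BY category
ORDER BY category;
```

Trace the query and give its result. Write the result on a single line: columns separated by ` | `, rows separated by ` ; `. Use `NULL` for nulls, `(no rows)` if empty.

For each row compute price - stock.
Group by category; take MAX of the expression per group.
  Apparel: ids {3, 7, 9, 10} → MAX(price - stock)=57
  Garden: ids {1, 11} → MAX(price - stock)=21
  Grocery: ids {4} → MAX(price - stock)=1
  Tools: ids {2, 5, 6, 8} → MAX(price - stock)=43

Apparel | 57 ; Garden | 21 ; Grocery | 1 ; Tools | 43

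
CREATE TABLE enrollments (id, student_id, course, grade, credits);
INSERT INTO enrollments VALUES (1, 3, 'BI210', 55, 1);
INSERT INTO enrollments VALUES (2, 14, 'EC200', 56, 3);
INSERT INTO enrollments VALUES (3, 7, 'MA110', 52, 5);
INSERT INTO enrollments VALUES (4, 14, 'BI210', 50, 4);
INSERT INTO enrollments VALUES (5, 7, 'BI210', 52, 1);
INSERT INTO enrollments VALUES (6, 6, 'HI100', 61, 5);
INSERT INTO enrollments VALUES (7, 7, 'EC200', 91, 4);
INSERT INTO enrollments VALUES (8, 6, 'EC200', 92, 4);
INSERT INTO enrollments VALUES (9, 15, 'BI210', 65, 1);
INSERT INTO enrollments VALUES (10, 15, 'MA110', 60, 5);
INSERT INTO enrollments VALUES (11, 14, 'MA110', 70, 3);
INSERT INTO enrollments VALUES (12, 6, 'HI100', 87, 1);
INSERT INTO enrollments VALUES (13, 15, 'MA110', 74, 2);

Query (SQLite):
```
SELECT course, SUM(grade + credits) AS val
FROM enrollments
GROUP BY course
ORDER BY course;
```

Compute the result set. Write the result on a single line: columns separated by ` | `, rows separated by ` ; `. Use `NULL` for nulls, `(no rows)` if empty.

For each row compute grade + credits.
Group by course; take SUM of the expression per group.
  BI210: ids {1, 4, 5, 9} → SUM(grade + credits)=229
  EC200: ids {2, 7, 8} → SUM(grade + credits)=250
  HI100: ids {6, 12} → SUM(grade + credits)=154
  MA110: ids {3, 10, 11, 13} → SUM(grade + credits)=271

BI210 | 229 ; EC200 | 250 ; HI100 | 154 ; MA110 | 271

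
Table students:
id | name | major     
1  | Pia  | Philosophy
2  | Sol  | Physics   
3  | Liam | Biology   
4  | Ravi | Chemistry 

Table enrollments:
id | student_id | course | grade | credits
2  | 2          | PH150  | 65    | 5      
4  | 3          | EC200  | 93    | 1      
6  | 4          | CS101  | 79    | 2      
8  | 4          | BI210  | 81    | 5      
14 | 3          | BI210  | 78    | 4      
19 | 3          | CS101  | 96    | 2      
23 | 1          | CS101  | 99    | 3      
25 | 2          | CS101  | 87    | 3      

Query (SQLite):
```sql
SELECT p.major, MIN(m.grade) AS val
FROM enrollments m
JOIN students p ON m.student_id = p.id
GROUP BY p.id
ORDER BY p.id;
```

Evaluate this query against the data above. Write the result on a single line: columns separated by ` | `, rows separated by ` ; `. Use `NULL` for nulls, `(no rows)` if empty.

Join each enrollments row to its students via student_id.
Group joined rows by students.id; compute MIN(m.grade) per group.
  1: ids {23} → MIN(m.grade)=99
  2: ids {2, 25} → MIN(m.grade)=65
  3: ids {4, 14, 19} → MIN(m.grade)=78
  4: ids {6, 8} → MIN(m.grade)=79

Philosophy | 99 ; Physics | 65 ; Biology | 78 ; Chemistry | 79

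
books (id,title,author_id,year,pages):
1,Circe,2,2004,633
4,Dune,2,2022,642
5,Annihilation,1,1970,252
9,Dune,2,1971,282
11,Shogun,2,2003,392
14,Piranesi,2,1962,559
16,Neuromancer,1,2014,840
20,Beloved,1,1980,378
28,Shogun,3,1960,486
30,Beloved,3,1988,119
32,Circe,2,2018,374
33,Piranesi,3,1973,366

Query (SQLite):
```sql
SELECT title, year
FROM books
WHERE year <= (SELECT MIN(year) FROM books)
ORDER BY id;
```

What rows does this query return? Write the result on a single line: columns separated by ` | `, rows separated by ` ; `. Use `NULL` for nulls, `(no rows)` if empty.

Shogun | 1960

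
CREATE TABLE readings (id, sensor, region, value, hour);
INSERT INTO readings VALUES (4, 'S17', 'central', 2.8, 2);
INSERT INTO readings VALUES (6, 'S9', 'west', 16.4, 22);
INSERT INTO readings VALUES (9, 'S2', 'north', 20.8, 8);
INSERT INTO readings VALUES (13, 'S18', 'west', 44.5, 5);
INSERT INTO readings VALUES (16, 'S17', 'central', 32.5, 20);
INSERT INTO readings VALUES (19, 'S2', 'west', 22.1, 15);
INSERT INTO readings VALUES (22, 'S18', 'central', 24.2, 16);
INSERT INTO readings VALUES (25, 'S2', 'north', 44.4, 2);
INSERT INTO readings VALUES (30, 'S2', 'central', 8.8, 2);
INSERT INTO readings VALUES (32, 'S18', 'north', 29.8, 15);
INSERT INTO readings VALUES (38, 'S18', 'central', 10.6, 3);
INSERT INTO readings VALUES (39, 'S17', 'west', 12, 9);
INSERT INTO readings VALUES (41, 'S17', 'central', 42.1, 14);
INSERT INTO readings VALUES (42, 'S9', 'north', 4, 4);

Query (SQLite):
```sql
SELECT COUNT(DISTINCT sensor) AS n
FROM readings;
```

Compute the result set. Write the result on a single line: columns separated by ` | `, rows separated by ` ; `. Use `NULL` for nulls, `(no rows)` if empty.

4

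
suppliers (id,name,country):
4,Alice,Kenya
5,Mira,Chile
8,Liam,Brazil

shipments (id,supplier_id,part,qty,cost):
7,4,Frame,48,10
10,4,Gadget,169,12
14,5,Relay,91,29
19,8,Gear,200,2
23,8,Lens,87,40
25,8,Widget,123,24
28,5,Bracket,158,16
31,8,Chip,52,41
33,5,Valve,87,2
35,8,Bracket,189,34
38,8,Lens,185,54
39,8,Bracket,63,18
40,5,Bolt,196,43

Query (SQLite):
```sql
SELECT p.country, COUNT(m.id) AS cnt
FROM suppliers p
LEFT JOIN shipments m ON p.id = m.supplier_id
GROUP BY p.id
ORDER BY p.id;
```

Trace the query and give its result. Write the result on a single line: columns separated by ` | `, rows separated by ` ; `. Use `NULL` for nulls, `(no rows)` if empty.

LEFT JOIN keeps every suppliers row; unmatched ones get NULL for shipments columns.
Group by suppliers.id and compute COUNT(m.id). COUNT(col) of an all-NULL group is 0.
  4: ids {7, 10} → COUNT(m.id)=2
  5: ids {14, 28, 33, 40} → COUNT(m.id)=4
  8: ids {19, 23, 25, 31, 35, 38, 39} → COUNT(m.id)=7

Kenya | 2 ; Chile | 4 ; Brazil | 7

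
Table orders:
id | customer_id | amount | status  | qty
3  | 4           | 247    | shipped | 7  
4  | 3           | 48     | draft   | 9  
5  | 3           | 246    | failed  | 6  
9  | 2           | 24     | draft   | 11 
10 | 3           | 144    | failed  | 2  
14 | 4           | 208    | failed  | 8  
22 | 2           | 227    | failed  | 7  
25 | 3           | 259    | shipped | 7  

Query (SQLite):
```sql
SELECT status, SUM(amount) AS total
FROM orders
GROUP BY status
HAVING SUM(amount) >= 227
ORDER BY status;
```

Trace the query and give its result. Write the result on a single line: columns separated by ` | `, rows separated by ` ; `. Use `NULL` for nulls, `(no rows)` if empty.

failed | 825 ; shipped | 506

Partition orders by status; compute SUM(amount) within each group.
HAVING: keep groups where SUM(amount) >= 227.
  draft: ids {4, 9} → SUM(amount)=72
  failed: ids {5, 10, 14, 22} → SUM(amount)=825
  shipped: ids {3, 25} → SUM(amount)=506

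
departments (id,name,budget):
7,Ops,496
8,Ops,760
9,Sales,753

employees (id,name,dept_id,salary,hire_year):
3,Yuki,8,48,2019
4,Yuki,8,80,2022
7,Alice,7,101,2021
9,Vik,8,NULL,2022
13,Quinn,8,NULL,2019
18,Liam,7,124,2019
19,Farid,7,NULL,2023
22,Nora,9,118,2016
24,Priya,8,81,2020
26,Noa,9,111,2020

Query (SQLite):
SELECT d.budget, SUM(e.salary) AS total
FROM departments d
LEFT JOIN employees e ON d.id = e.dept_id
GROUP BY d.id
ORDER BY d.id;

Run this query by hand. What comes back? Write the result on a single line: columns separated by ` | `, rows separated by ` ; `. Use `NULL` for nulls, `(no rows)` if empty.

LEFT JOIN keeps every departments row; unmatched ones get NULL for employees columns.
Group by departments.id and compute SUM(e.salary). SUM over an all-NULL group is NULL.
  7: ids {7, 18, 19} → SUM(e.salary)=225
  8: ids {3, 4, 9, 13, 24} → SUM(e.salary)=209
  9: ids {22, 26} → SUM(e.salary)=229

496 | 225 ; 760 | 209 ; 753 | 229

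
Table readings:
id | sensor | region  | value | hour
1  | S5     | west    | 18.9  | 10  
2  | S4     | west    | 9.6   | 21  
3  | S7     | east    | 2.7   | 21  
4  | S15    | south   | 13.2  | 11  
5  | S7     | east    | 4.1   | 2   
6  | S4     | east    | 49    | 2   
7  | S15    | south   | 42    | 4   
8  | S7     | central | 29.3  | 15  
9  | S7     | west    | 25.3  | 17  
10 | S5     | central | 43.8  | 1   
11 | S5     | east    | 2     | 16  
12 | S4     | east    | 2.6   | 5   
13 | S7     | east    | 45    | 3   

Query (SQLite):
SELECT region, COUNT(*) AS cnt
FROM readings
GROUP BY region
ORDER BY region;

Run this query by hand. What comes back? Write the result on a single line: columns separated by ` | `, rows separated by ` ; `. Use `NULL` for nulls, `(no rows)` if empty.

Partition readings by region; compute COUNT(*) within each group.
  central: ids {8, 10} → COUNT(*)=2
  east: ids {3, 5, 6, 11, 12, 13} → COUNT(*)=6
  south: ids {4, 7} → COUNT(*)=2
  west: ids {1, 2, 9} → COUNT(*)=3

central | 2 ; east | 6 ; south | 2 ; west | 3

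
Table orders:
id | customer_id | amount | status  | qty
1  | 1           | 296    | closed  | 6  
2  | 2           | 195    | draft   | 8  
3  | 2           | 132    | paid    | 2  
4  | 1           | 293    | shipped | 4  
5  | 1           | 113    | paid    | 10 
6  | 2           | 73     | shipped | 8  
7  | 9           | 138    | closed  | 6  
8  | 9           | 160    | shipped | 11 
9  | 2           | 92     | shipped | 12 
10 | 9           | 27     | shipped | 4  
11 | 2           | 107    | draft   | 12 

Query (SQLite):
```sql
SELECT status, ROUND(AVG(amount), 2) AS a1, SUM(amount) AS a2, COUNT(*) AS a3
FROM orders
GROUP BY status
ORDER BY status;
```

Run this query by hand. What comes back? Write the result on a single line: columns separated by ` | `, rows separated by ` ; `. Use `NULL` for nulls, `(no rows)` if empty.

Group orders by status.
Per group compute: ROUND(AVG(amount), 2), SUM(amount), COUNT(*).
  closed: ids {1, 7} → ROUND(AVG(amount), 2)=217, SUM(amount)=434, COUNT(*)=2
  draft: ids {2, 11} → ROUND(AVG(amount), 2)=151, SUM(amount)=302, COUNT(*)=2
  paid: ids {3, 5} → ROUND(AVG(amount), 2)=122.5, SUM(amount)=245, COUNT(*)=2
  shipped: ids {4, 6, 8, 9, 10} → ROUND(AVG(amount), 2)=129, SUM(amount)=645, COUNT(*)=5

closed | 217 | 434 | 2 ; draft | 151 | 302 | 2 ; paid | 122.5 | 245 | 2 ; shipped | 129 | 645 | 5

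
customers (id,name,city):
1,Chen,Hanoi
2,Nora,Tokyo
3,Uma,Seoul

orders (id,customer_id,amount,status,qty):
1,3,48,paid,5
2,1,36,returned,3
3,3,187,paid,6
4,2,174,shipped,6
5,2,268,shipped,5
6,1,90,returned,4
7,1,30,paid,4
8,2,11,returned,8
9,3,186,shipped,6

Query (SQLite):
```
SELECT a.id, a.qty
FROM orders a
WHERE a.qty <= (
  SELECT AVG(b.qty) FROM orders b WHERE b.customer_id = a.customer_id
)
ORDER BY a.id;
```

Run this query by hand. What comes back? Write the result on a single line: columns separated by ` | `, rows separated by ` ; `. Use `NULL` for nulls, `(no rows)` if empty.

1 | 5 ; 2 | 3 ; 4 | 6 ; 5 | 5

For each orders row a, compute AVG(qty) over rows sharing a.customer_id.
Keep row a if a.qty <= that per-group AVG.
  customer_id=1: AVG(qty) = 3.666667
  customer_id=2: AVG(qty) = 6.333333
  customer_id=3: AVG(qty) = 5.666667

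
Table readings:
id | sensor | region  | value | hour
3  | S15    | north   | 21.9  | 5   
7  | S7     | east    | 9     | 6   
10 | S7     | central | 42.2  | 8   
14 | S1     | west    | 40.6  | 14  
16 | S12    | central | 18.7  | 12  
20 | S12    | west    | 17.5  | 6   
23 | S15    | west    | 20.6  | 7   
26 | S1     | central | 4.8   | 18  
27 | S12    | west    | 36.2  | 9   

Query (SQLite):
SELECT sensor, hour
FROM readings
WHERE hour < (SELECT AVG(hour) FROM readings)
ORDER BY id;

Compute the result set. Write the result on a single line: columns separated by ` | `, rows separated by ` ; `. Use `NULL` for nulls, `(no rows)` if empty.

S15 | 5 ; S7 | 6 ; S7 | 8 ; S12 | 6 ; S15 | 7 ; S12 | 9

Scalar subquery: AVG(hour) over all readings rows = 9.444444 (≈; comparison uses full precision).
Keep rows where hour < that value.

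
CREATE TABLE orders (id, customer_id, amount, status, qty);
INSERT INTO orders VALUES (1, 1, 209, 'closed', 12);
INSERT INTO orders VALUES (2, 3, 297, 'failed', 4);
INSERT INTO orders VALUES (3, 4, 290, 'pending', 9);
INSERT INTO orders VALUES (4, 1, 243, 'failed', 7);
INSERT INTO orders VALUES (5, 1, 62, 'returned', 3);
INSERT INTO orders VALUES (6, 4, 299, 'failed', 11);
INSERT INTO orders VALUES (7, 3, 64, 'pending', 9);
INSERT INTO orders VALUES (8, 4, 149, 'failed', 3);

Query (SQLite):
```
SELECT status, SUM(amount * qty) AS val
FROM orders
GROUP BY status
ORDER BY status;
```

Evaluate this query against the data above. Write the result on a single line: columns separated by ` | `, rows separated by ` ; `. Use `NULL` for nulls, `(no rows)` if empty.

For each row compute amount * qty.
Group by status; take SUM of the expression per group.
  closed: ids {1} → SUM(amount * qty)=2508
  failed: ids {2, 4, 6, 8} → SUM(amount * qty)=6625
  pending: ids {3, 7} → SUM(amount * qty)=3186
  returned: ids {5} → SUM(amount * qty)=186

closed | 2508 ; failed | 6625 ; pending | 3186 ; returned | 186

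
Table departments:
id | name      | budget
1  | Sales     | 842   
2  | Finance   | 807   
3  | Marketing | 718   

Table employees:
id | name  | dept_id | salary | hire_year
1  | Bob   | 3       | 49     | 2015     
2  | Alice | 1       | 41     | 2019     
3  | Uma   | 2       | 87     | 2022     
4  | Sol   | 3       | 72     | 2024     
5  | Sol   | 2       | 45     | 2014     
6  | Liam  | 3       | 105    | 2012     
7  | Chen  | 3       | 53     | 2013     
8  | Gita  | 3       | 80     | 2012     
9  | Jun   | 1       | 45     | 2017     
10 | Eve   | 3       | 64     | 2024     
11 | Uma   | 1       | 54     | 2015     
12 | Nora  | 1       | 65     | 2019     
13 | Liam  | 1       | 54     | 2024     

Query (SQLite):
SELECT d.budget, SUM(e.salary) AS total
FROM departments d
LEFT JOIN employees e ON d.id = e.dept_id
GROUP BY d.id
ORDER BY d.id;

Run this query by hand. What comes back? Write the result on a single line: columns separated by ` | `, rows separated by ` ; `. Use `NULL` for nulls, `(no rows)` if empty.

LEFT JOIN keeps every departments row; unmatched ones get NULL for employees columns.
Group by departments.id and compute SUM(e.salary). SUM over an all-NULL group is NULL.
  1: ids {2, 9, 11, 12, 13} → SUM(e.salary)=259
  2: ids {3, 5} → SUM(e.salary)=132
  3: ids {1, 4, 6, 7, 8, 10} → SUM(e.salary)=423

842 | 259 ; 807 | 132 ; 718 | 423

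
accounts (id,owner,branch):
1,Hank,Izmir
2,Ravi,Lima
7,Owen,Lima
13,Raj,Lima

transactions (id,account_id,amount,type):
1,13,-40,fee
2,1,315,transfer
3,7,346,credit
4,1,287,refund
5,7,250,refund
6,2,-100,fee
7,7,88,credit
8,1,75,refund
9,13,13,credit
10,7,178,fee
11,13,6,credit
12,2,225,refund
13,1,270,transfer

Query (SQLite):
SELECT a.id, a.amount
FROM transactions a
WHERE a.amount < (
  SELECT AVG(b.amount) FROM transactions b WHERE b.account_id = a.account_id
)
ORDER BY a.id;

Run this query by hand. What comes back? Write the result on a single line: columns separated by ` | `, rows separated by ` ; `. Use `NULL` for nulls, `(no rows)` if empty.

1 | -40 ; 6 | -100 ; 7 | 88 ; 8 | 75 ; 10 | 178

For each transactions row a, compute AVG(amount) over rows sharing a.account_id.
Keep row a if a.amount < that per-group AVG.
  account_id=1: AVG(amount) = 236.75
  account_id=2: AVG(amount) = 62.5
  account_id=7: AVG(amount) = 215.5
  account_id=13: AVG(amount) = -7.0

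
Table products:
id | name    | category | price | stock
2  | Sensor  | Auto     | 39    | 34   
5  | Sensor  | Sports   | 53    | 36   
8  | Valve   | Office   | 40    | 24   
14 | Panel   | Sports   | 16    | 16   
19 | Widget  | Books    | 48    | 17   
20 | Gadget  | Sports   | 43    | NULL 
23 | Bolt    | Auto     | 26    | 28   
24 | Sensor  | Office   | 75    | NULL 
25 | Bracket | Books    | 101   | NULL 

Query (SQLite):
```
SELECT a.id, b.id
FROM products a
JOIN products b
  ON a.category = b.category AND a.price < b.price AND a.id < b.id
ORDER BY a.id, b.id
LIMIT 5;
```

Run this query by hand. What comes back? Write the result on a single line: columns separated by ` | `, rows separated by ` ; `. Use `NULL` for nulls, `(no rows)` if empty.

8 | 24 ; 14 | 20 ; 19 | 25

Pairs (a,b) with same category, a.price < b.price, a.id < b.id.
category groups: Auto:{2,23} Books:{19,25} Office:{8,24} Sports:{5,14,20}
Ordered by (a.id, b.id); first 5.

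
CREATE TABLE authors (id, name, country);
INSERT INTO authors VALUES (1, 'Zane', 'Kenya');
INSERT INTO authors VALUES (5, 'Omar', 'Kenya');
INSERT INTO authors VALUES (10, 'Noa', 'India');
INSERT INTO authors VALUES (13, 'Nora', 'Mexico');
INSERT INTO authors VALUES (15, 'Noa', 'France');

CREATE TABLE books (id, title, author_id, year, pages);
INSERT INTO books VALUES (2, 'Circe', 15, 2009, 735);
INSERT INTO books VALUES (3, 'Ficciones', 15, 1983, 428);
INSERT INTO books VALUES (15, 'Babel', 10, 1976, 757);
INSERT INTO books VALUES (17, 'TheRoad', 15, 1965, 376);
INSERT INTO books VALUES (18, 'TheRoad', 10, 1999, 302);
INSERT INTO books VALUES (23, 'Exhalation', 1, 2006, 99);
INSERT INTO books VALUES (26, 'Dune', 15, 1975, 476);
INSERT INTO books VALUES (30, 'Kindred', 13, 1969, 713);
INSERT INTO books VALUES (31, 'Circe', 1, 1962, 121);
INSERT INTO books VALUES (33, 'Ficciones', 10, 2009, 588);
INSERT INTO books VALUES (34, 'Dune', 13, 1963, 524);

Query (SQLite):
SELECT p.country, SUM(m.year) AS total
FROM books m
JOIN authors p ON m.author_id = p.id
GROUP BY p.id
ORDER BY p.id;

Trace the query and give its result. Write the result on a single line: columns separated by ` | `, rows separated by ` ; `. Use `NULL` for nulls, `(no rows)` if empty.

Kenya | 3968 ; India | 5984 ; Mexico | 3932 ; France | 7932

Join each books row to its authors via author_id.
Group joined rows by authors.id; compute SUM(m.year) per group.
  1: ids {23, 31} → SUM(m.year)=3968
  10: ids {15, 18, 33} → SUM(m.year)=5984
  13: ids {30, 34} → SUM(m.year)=3932
  15: ids {2, 3, 17, 26} → SUM(m.year)=7932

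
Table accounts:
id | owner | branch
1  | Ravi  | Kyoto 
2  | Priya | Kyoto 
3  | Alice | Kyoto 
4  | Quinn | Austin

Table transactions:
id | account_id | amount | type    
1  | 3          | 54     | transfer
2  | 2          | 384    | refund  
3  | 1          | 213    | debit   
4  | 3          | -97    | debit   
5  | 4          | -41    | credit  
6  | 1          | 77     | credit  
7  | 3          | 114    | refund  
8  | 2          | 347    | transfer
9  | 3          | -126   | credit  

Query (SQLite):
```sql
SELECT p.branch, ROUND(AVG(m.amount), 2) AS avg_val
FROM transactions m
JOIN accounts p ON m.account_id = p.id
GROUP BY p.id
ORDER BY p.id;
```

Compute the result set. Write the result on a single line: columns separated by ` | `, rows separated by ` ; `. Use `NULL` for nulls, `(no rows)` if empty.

Kyoto | 145 ; Kyoto | 365.5 ; Kyoto | -13.75 ; Austin | -41

Join each transactions row to its accounts via account_id.
Group joined rows by accounts.id; compute ROUND(AVG(m.amount), 2) per group.
  1: ids {3, 6} → ROUND(AVG(m.amount), 2)=145
  2: ids {2, 8} → ROUND(AVG(m.amount), 2)=365.5
  3: ids {1, 4, 7, 9} → ROUND(AVG(m.amount), 2)=-13.75
  4: ids {5} → ROUND(AVG(m.amount), 2)=-41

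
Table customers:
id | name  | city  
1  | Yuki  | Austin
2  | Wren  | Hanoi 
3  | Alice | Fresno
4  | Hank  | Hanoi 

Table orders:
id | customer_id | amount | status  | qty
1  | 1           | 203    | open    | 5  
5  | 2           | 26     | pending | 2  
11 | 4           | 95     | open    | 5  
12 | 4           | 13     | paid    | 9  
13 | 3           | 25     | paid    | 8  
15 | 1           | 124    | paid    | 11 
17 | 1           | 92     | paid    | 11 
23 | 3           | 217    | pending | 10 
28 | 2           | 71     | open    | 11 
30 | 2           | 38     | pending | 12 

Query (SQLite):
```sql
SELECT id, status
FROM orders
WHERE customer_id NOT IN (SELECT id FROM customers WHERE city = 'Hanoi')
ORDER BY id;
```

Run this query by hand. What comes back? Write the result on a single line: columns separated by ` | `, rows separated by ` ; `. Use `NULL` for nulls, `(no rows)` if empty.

1 | open ; 13 | paid ; 15 | paid ; 17 | paid ; 23 | pending

Inner query: customers.id where city = 'Hanoi'.
Outer: keep orders rows whose customer_id is not in that set.
Inner query → {2, 4}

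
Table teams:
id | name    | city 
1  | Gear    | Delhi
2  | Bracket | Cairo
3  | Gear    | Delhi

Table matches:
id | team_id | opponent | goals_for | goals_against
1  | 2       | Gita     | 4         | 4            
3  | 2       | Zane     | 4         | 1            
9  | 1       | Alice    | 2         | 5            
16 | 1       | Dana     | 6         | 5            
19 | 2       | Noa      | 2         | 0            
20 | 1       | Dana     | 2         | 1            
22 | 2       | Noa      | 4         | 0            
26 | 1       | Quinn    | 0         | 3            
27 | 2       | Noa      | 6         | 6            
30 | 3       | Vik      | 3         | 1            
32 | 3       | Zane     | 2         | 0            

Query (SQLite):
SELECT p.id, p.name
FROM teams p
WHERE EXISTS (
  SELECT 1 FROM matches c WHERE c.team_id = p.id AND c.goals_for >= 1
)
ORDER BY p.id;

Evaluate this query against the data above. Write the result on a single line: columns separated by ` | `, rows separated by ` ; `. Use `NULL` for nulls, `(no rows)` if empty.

For each teams row, check whether any matches with matching team_id has goals_for >= 1.
Keep rows where that is true.

1 | Gear ; 2 | Bracket ; 3 | Gear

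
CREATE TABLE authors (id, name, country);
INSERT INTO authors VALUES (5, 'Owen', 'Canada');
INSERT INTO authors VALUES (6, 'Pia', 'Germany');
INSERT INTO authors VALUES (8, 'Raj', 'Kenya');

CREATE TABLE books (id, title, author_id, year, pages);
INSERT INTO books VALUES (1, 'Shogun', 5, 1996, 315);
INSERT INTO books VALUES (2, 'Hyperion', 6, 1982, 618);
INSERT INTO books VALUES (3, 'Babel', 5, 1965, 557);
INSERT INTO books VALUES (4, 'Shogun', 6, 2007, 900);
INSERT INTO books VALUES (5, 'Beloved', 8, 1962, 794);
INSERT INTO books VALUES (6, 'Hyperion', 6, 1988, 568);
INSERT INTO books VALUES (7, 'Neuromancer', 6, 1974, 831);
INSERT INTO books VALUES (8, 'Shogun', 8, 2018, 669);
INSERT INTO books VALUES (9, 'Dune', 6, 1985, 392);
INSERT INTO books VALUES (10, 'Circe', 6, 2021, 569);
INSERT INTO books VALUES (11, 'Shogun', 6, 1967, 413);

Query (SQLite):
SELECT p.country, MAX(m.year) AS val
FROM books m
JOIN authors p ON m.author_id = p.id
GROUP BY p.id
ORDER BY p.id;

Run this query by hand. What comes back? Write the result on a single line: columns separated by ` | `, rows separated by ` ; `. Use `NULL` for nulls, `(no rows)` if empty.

Join each books row to its authors via author_id.
Group joined rows by authors.id; compute MAX(m.year) per group.
  5: ids {1, 3} → MAX(m.year)=1996
  6: ids {2, 4, 6, 7, 9, 10, 11} → MAX(m.year)=2021
  8: ids {5, 8} → MAX(m.year)=2018

Canada | 1996 ; Germany | 2021 ; Kenya | 2018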